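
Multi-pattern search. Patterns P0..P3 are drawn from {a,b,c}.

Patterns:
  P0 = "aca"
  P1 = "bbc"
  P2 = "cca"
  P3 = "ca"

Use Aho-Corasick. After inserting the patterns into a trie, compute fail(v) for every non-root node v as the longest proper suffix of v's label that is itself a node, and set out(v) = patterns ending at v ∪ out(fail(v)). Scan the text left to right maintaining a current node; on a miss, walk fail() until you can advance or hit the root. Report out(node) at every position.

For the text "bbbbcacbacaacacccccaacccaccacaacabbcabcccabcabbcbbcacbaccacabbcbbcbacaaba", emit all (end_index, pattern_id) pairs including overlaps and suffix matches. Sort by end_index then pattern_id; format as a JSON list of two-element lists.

Build:
Trie (insert patterns):
  n0 'ε': a→1 b→4 c→7
  n1 'a': c→2
  n2 'ac': a→3
  n3 'aca': ·  ←P0
  n4 'b': b→5
  n5 'bb': c→6
  n6 'bbc': ·  ←P1
  n7 'c': a→10 c→8
  n8 'cc': a→9
  n9 'cca': ·  ←P2
  n10 'ca': ·  ←P3

Failure links (BFS by depth):
  n1('a'): parent n0 fail=0; on 'a' 0 → fail=0;  out ∅∪∅=∅
  n4('b'): parent n0 fail=0; on 'b' 0 → fail=0;  out ∅∪∅=∅
  n7('c'): parent n0 fail=0; on 'c' 0 → fail=0;  out ∅∪∅=∅
  n2('ac'): parent n1 fail=0; on 'c' 0 → fail=7;  out ∅∪∅=∅
  n5('bb'): parent n4 fail=0; on 'b' 0 → fail=4;  out ∅∪∅=∅
  n8('cc'): parent n7 fail=0; on 'c' 0 → fail=7;  out ∅∪∅=∅
  n10('ca'): parent n7 fail=0; on 'a' 0 → fail=1;  out {3}∪∅={3}
  n3('aca'): parent n2 fail=7; on 'a' 7 → fail=10;  out {0}∪{3}={0,3}
  n6('bbc'): parent n5 fail=4; on 'c' 4→0 → fail=7;  out {1}∪∅={1}
  n9('cca'): parent n8 fail=7; on 'a' 7 → fail=10;  out {2}∪{3}={2,3}

Scan:
[0] read 'b'  n0⇒n4
[1] read 'b'  n4⇒n5
[2] read 'b'  n5⇒n5 (fail-walked)
[3] read 'b'  n5⇒n5 (fail-walked)
[4] read 'c'  n5⇒n6  emit P1@[2:4]
[5] read 'a'  n6⇒n10 (fail-walked)  emit P3@[4:5]
[6] read 'c'  n10⇒n2 (fail-walked)
[7] read 'b'  n2⇒n4 (fail-walked)
[8] read 'a'  n4⇒n1 (fail-walked)
[9] read 'c'  n1⇒n2
[10] read 'a'  n2⇒n3  emit P0@[8:10],P3@[9:10]
[11] read 'a'  n3⇒n1 (fail-walked)
[12] read 'c'  n1⇒n2
[13] read 'a'  n2⇒n3  emit P0@[11:13],P3@[12:13]
[14] read 'c'  n3⇒n2 (fail-walked)
[15] read 'c'  n2⇒n8 (fail-walked)
[16] read 'c'  n8⇒n8 (fail-walked)
[17] read 'c'  n8⇒n8 (fail-walked)
[18] read 'c'  n8⇒n8 (fail-walked)
[19] read 'a'  n8⇒n9  emit P2@[17:19],P3@[18:19]
[20] read 'a'  n9⇒n1 (fail-walked)
[21] read 'c'  n1⇒n2
[22] read 'c'  n2⇒n8 (fail-walked)
[23] read 'c'  n8⇒n8 (fail-walked)
[24] read 'a'  n8⇒n9  emit P2@[22:24],P3@[23:24]
[25] read 'c'  n9⇒n2 (fail-walked)
[26] read 'c'  n2⇒n8 (fail-walked)
[27] read 'a'  n8⇒n9  emit P2@[25:27],P3@[26:27]
[28] read 'c'  n9⇒n2 (fail-walked)
[29] read 'a'  n2⇒n3  emit P0@[27:29],P3@[28:29]
[30] read 'a'  n3⇒n1 (fail-walked)
[31] read 'c'  n1⇒n2
[32] read 'a'  n2⇒n3  emit P0@[30:32],P3@[31:32]
[33] read 'b'  n3⇒n4 (fail-walked)
[34] read 'b'  n4⇒n5
[35] read 'c'  n5⇒n6  emit P1@[33:35]
[36] read 'a'  n6⇒n10 (fail-walked)  emit P3@[35:36]
[37] read 'b'  n10⇒n4 (fail-walked)
[38] read 'c'  n4⇒n7 (fail-walked)
[39] read 'c'  n7⇒n8
[40] read 'c'  n8⇒n8 (fail-walked)
[41] read 'a'  n8⇒n9  emit P2@[39:41],P3@[40:41]
[42] read 'b'  n9⇒n4 (fail-walked)
[43] read 'c'  n4⇒n7 (fail-walked)
[44] read 'a'  n7⇒n10  emit P3@[43:44]
[45] read 'b'  n10⇒n4 (fail-walked)
[46] read 'b'  n4⇒n5
[47] read 'c'  n5⇒n6  emit P1@[45:47]
[48] read 'b'  n6⇒n4 (fail-walked)
[49] read 'b'  n4⇒n5
[50] read 'c'  n5⇒n6  emit P1@[48:50]
[51] read 'a'  n6⇒n10 (fail-walked)  emit P3@[50:51]
[52] read 'c'  n10⇒n2 (fail-walked)
[53] read 'b'  n2⇒n4 (fail-walked)
[54] read 'a'  n4⇒n1 (fail-walked)
[55] read 'c'  n1⇒n2
[56] read 'c'  n2⇒n8 (fail-walked)
[57] read 'a'  n8⇒n9  emit P2@[55:57],P3@[56:57]
[58] read 'c'  n9⇒n2 (fail-walked)
[59] read 'a'  n2⇒n3  emit P0@[57:59],P3@[58:59]
[60] read 'b'  n3⇒n4 (fail-walked)
[61] read 'b'  n4⇒n5
[62] read 'c'  n5⇒n6  emit P1@[60:62]
[63] read 'b'  n6⇒n4 (fail-walked)
[64] read 'b'  n4⇒n5
[65] read 'c'  n5⇒n6  emit P1@[63:65]
[66] read 'b'  n6⇒n4 (fail-walked)
[67] read 'a'  n4⇒n1 (fail-walked)
[68] read 'c'  n1⇒n2
[69] read 'a'  n2⇒n3  emit P0@[67:69],P3@[68:69]
[70] read 'a'  n3⇒n1 (fail-walked)
[71] read 'b'  n1⇒n4 (fail-walked)
[72] read 'a'  n4⇒n1 (fail-walked)

Matches: [[4,1],[5,3],[10,0],[10,3],[13,0],[13,3],[19,2],[19,3],[24,2],[24,3],[27,2],[27,3],[29,0],[29,3],[32,0],[32,3],[35,1],[36,3],[41,2],[41,3],[44,3],[47,1],[50,1],[51,3],[57,2],[57,3],[59,0],[59,3],[62,1],[65,1],[69,0],[69,3]]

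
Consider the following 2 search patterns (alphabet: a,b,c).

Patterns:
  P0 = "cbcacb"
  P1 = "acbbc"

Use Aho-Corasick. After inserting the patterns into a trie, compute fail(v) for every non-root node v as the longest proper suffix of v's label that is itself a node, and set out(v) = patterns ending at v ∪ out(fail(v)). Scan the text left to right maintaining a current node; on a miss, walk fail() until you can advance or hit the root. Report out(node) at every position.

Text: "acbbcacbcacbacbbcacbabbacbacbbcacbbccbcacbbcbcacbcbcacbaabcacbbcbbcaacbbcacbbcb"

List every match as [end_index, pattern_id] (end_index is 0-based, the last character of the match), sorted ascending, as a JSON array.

Build:
Trie (insert patterns):
  0='ε' goto a→7 c→1
  1='c' goto b→2
  2='cb' goto c→3
  3='cbc' goto a→4
  4='cbca' goto c→5
  5='cbcac' goto b→6
  6='cbcacb' goto ·  ←P0
  7='a' goto c→8
  8='ac' goto b→9
  9='acb' goto b→10
  10='acbb' goto c→11
  11='acbbc' goto ·  ←P1

Failure links (BFS by depth):
  n1('c'): parent n0 fail=0; on 'c' 0 → fail=0;  out ∅∪∅=∅
  n7('a'): parent n0 fail=0; on 'a' 0 → fail=0;  out ∅∪∅=∅
  n2('cb'): parent n1 fail=0; on 'b' 0 → fail=0;  out ∅∪∅=∅
  n8('ac'): parent n7 fail=0; on 'c' 0 → fail=1;  out ∅∪∅=∅
  n3('cbc'): parent n2 fail=0; on 'c' 0 → fail=1;  out ∅∪∅=∅
  n9('acb'): parent n8 fail=1; on 'b' 1 → fail=2;  out ∅∪∅=∅
  n4('cbca'): parent n3 fail=1; on 'a' 1→0 → fail=7;  out ∅∪∅=∅
  n10('acbb'): parent n9 fail=2; on 'b' 2→0 → fail=0;  out ∅∪∅=∅
  n5('cbcac'): parent n4 fail=7; on 'c' 7 → fail=8;  out ∅∪∅=∅
  n11('acbbc'): parent n10 fail=0; on 'c' 0 → fail=1;  out {1}∪∅={1}
  n6('cbcacb'): parent n5 fail=8; on 'b' 8 → fail=9;  out {0}∪∅={0}

Text stream:
[0] read 'a'  n0⇒n7
[1] read 'c'  n7⇒n8
[2] read 'b'  n8⇒n9
[3] read 'b'  n9⇒n10
[4] read 'c'  n10⇒n11  emit P1@[0:4]
[5] read 'a'  n11⇒n7 ·f
[6] read 'c'  n7⇒n8
[7] read 'b'  n8⇒n9
[8] read 'c'  n9⇒n3 ·f
[9] read 'a'  n3⇒n4
[10] read 'c'  n4⇒n5
[11] read 'b'  n5⇒n6  emit P0@[6:11]
[12] read 'a'  n6⇒n7 ·f
[13] read 'c'  n7⇒n8
[14] read 'b'  n8⇒n9
[15] read 'b'  n9⇒n10
[16] read 'c'  n10⇒n11  emit P1@[12:16]
[17] read 'a'  n11⇒n7 ·f
[18] read 'c'  n7⇒n8
[19] read 'b'  n8⇒n9
[20] read 'a'  n9⇒n7 ·f
[21] read 'b'  n7⇒n0 ·f
[22] read 'b'  n0⇒n0
[23] read 'a'  n0⇒n7
[24] read 'c'  n7⇒n8
[25] read 'b'  n8⇒n9
[26] read 'a'  n9⇒n7 ·f
[27] read 'c'  n7⇒n8
[28] read 'b'  n8⇒n9
[29] read 'b'  n9⇒n10
[30] read 'c'  n10⇒n11  emit P1@[26:30]
[31] read 'a'  n11⇒n7 ·f
[32] read 'c'  n7⇒n8
[33] read 'b'  n8⇒n9
[34] read 'b'  n9⇒n10
[35] read 'c'  n10⇒n11  emit P1@[31:35]
[36] read 'c'  n11⇒n1 ·f
[37] read 'b'  n1⇒n2
[38] read 'c'  n2⇒n3
[39] read 'a'  n3⇒n4
[40] read 'c'  n4⇒n5
[41] read 'b'  n5⇒n6  emit P0@[36:41]
[42] read 'b'  n6⇒n10 ·f
[43] read 'c'  n10⇒n11  emit P1@[39:43]
[44] read 'b'  n11⇒n2 ·f
[45] read 'c'  n2⇒n3
[46] read 'a'  n3⇒n4
[47] read 'c'  n4⇒n5
[48] read 'b'  n5⇒n6  emit P0@[43:48]
[49] read 'c'  n6⇒n3 ·f
[50] read 'b'  n3⇒n2 ·f
[51] read 'c'  n2⇒n3
[52] read 'a'  n3⇒n4
[53] read 'c'  n4⇒n5
[54] read 'b'  n5⇒n6  emit P0@[49:54]
[55] read 'a'  n6⇒n7 ·f
[56] read 'a'  n7⇒n7 ·f
[57] read 'b'  n7⇒n0 ·f
[58] read 'c'  n0⇒n1
[59] read 'a'  n1⇒n7 ·f
[60] read 'c'  n7⇒n8
[61] read 'b'  n8⇒n9
[62] read 'b'  n9⇒n10
[63] read 'c'  n10⇒n11  emit P1@[59:63]
[64] read 'b'  n11⇒n2 ·f
[65] read 'b'  n2⇒n0 ·f
[66] read 'c'  n0⇒n1
[67] read 'a'  n1⇒n7 ·f
[68] read 'a'  n7⇒n7 ·f
[69] read 'c'  n7⇒n8
[70] read 'b'  n8⇒n9
[71] read 'b'  n9⇒n10
[72] read 'c'  n10⇒n11  emit P1@[68:72]
[73] read 'a'  n11⇒n7 ·f
[74] read 'c'  n7⇒n8
[75] read 'b'  n8⇒n9
[76] read 'b'  n9⇒n10
[77] read 'c'  n10⇒n11  emit P1@[73:77]
[78] read 'b'  n11⇒n2 ·f

Result: [[4,1],[11,0],[16,1],[30,1],[35,1],[41,0],[43,1],[48,0],[54,0],[63,1],[72,1],[77,1]]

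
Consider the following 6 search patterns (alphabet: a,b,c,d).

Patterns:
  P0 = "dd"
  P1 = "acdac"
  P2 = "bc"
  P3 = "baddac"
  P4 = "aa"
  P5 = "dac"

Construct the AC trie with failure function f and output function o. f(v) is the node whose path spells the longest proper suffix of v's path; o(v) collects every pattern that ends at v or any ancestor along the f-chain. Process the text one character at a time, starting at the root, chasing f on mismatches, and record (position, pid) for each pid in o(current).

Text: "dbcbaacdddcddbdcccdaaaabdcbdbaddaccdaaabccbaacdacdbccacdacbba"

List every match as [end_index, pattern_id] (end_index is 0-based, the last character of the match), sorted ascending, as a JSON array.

Build automaton:
Trie nodes:
  0='ε' goto a→3 b→8 d→1
  1='d' goto a→16 d→2
  2='dd' goto ·  [P0 ends]
  3='a' goto a→15 c→4
  4='ac' goto d→5
  5='acd' goto a→6
  6='acda' goto c→7
  7='acdac' goto ·  [P1 ends]
  8='b' goto a→10 c→9
  9='bc' goto ·  [P2 ends]
  10='ba' goto d→11
  11='bad' goto d→12
  12='badd' goto a→13
  13='badda' goto c→14
  14='baddac' goto ·  [P3 ends]
  15='aa' goto ·  [P4 ends]
  16='da' goto c→17
  17='dac' goto ·  [P5 ends]

Failure links (BFS by depth):
  n1('d'): parent n0 fail=0; on 'd' 0 → fail=0;  out ∅∪∅=∅
  n3('a'): parent n0 fail=0; on 'a' 0 → fail=0;  out ∅∪∅=∅
  n8('b'): parent n0 fail=0; on 'b' 0 → fail=0;  out ∅∪∅=∅
  n2('dd'): parent n1 fail=0; on 'd' 0 → fail=1;  out {0}∪∅={0}
  n4('ac'): parent n3 fail=0; on 'c' 0 → fail=0;  out ∅∪∅=∅
  n9('bc'): parent n8 fail=0; on 'c' 0 → fail=0;  out {2}∪∅={2}
  n10('ba'): parent n8 fail=0; on 'a' 0 → fail=3;  out ∅∪∅=∅
  n15('aa'): parent n3 fail=0; on 'a' 0 → fail=3;  out {4}∪∅={4}
  n16('da'): parent n1 fail=0; on 'a' 0 → fail=3;  out ∅∪∅=∅
  n5('acd'): parent n4 fail=0; on 'd' 0 → fail=1;  out ∅∪∅=∅
  n11('bad'): parent n10 fail=3; on 'd' 3→0 → fail=1;  out ∅∪∅=∅
  n17('dac'): parent n16 fail=3; on 'c' 3 → fail=4;  out {5}∪∅={5}
  n6('acda'): parent n5 fail=1; on 'a' 1 → fail=16;  out ∅∪∅=∅
  n12('badd'): parent n11 fail=1; on 'd' 1 → fail=2;  out ∅∪{0}={0}
  n7('acdac'): parent n6 fail=16; on 'c' 16 → fail=17;  out {1}∪{5}={1,5}
  n13('badda'): parent n12 fail=2; on 'a' 2→1 → fail=16;  out ∅∪∅=∅
  n14('baddac'): parent n13 fail=16; on 'c' 16 → fail=17;  out {3}∪{5}={3,5}

Run:
pos 0 'd': at 1
pos 1 'b': at 8 ·f
pos 2 'c': at 9  → match P2@[1:2]
pos 3 'b': at 8 ·f
pos 4 'a': at 10
pos 5 'a': at 15 ·f  → match P4@[4:5]
pos 6 'c': at 4 ·f
pos 7 'd': at 5
pos 8 'd': at 2 ·f  → match P0@[7:8]
pos 9 'd': at 2 ·f  → match P0@[8:9]
pos 10 'c': at 0 ·f
pos 11 'd': at 1
pos 12 'd': at 2  → match P0@[11:12]
pos 13 'b': at 8 ·f
pos 14 'd': at 1 ·f
pos 15 'c': at 0 ·f
pos 16 'c': at 0
pos 17 'c': at 0
pos 18 'd': at 1
pos 19 'a': at 16
pos 20 'a': at 15 ·f  → match P4@[19:20]
pos 21 'a': at 15 ·f  → match P4@[20:21]
pos 22 'a': at 15 ·f  → match P4@[21:22]
pos 23 'b': at 8 ·f
pos 24 'd': at 1 ·f
pos 25 'c': at 0 ·f
pos 26 'b': at 8
pos 27 'd': at 1 ·f
pos 28 'b': at 8 ·f
pos 29 'a': at 10
pos 30 'd': at 11
pos 31 'd': at 12  → match P0@[30:31]
pos 32 'a': at 13
pos 33 'c': at 14  → match P3@[28:33],P5@[31:33]
pos 34 'c': at 0 ·f
pos 35 'd': at 1
pos 36 'a': at 16
pos 37 'a': at 15 ·f  → match P4@[36:37]
pos 38 'a': at 15 ·f  → match P4@[37:38]
pos 39 'b': at 8 ·f
pos 40 'c': at 9  → match P2@[39:40]
pos 41 'c': at 0 ·f
pos 42 'b': at 8
pos 43 'a': at 10
pos 44 'a': at 15 ·f  → match P4@[43:44]
pos 45 'c': at 4 ·f
pos 46 'd': at 5
pos 47 'a': at 6
pos 48 'c': at 7  → match P1@[44:48],P5@[46:48]
pos 49 'd': at 5 ·f
pos 50 'b': at 8 ·f
pos 51 'c': at 9  → match P2@[50:51]
pos 52 'c': at 0 ·f
pos 53 'a': at 3
pos 54 'c': at 4
pos 55 'd': at 5
pos 56 'a': at 6
pos 57 'c': at 7  → match P1@[53:57],P5@[55:57]
pos 58 'b': at 8 ·f
pos 59 'b': at 8 ·f
pos 60 'a': at 10

All matches (sorted): [[2,2],[5,4],[8,0],[9,0],[12,0],[20,4],[21,4],[22,4],[31,0],[33,3],[33,5],[37,4],[38,4],[40,2],[44,4],[48,1],[48,5],[51,2],[57,1],[57,5]]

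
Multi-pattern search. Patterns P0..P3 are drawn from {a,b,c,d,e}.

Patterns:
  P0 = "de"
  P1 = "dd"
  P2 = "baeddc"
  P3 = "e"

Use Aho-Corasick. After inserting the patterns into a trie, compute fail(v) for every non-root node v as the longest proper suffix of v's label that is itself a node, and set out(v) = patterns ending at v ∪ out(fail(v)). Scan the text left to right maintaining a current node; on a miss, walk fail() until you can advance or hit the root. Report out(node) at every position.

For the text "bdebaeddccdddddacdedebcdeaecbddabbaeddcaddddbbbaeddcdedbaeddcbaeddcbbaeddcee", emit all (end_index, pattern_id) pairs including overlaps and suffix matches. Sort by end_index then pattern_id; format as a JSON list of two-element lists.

Construct AC machine:
Trie nodes:
  n0 'ε': b→4 d→1 e→10
  n1 'd': d→3 e→2
  n2 'de': ·  ←P0
  n3 'dd': ·  ←P1
  n4 'b': a→5
  n5 'ba': e→6
  n6 'bae': d→7
  n7 'baed': d→8
  n8 'baedd': c→9
  n9 'baeddc': ·  ←P2
  n10 'e': ·  ←P3

Failure links (BFS by depth):
  n1('d'): parent n0 fail=0; on 'd' 0 → fail=0;  out ∅∪∅=∅
  n4('b'): parent n0 fail=0; on 'b' 0 → fail=0;  out ∅∪∅=∅
  n10('e'): parent n0 fail=0; on 'e' 0 → fail=0;  out {3}∪∅={3}
  n2('de'): parent n1 fail=0; on 'e' 0 → fail=10;  out {0}∪{3}={0,3}
  n3('dd'): parent n1 fail=0; on 'd' 0 → fail=1;  out {1}∪∅={1}
  n5('ba'): parent n4 fail=0; on 'a' 0 → fail=0;  out ∅∪∅=∅
  n6('bae'): parent n5 fail=0; on 'e' 0 → fail=10;  out ∅∪{3}={3}
  n7('baed'): parent n6 fail=10; on 'd' 10→0 → fail=1;  out ∅∪∅=∅
  n8('baedd'): parent n7 fail=1; on 'd' 1 → fail=3;  out ∅∪{1}={1}
  n9('baeddc'): parent n8 fail=3; on 'c' 3→1→0 → fail=0;  out {2}∪∅={2}

Scan:
pos 0 'b': at 4
pos 1 'd': at 1 ·f
pos 2 'e': at 2  emit P0@[1:2],P3@[2:2]
pos 3 'b': at 4 ·f
pos 4 'a': at 5
pos 5 'e': at 6  emit P3@[5:5]
pos 6 'd': at 7
pos 7 'd': at 8  emit P1@[6:7]
pos 8 'c': at 9  emit P2@[3:8]
pos 9 'c': at 0 ·f
pos 10 'd': at 1
pos 11 'd': at 3  emit P1@[10:11]
pos 12 'd': at 3 ·f  emit P1@[11:12]
pos 13 'd': at 3 ·f  emit P1@[12:13]
pos 14 'd': at 3 ·f  emit P1@[13:14]
pos 15 'a': at 0 ·f
pos 16 'c': at 0
pos 17 'd': at 1
pos 18 'e': at 2  emit P0@[17:18],P3@[18:18]
pos 19 'd': at 1 ·f
pos 20 'e': at 2  emit P0@[19:20],P3@[20:20]
pos 21 'b': at 4 ·f
pos 22 'c': at 0 ·f
pos 23 'd': at 1
pos 24 'e': at 2  emit P0@[23:24],P3@[24:24]
pos 25 'a': at 0 ·f
pos 26 'e': at 10  emit P3@[26:26]
pos 27 'c': at 0 ·f
pos 28 'b': at 4
pos 29 'd': at 1 ·f
pos 30 'd': at 3  emit P1@[29:30]
pos 31 'a': at 0 ·f
pos 32 'b': at 4
pos 33 'b': at 4 ·f
pos 34 'a': at 5
pos 35 'e': at 6  emit P3@[35:35]
pos 36 'd': at 7
pos 37 'd': at 8  emit P1@[36:37]
pos 38 'c': at 9  emit P2@[33:38]
pos 39 'a': at 0 ·f
pos 40 'd': at 1
pos 41 'd': at 3  emit P1@[40:41]
pos 42 'd': at 3 ·f  emit P1@[41:42]
pos 43 'd': at 3 ·f  emit P1@[42:43]
pos 44 'b': at 4 ·f
pos 45 'b': at 4 ·f
pos 46 'b': at 4 ·f
pos 47 'a': at 5
pos 48 'e': at 6  emit P3@[48:48]
pos 49 'd': at 7
pos 50 'd': at 8  emit P1@[49:50]
pos 51 'c': at 9  emit P2@[46:51]
pos 52 'd': at 1 ·f
pos 53 'e': at 2  emit P0@[52:53],P3@[53:53]
pos 54 'd': at 1 ·f
pos 55 'b': at 4 ·f
pos 56 'a': at 5
pos 57 'e': at 6  emit P3@[57:57]
pos 58 'd': at 7
pos 59 'd': at 8  emit P1@[58:59]
pos 60 'c': at 9  emit P2@[55:60]
pos 61 'b': at 4 ·f
pos 62 'a': at 5
pos 63 'e': at 6  emit P3@[63:63]
pos 64 'd': at 7
pos 65 'd': at 8  emit P1@[64:65]
pos 66 'c': at 9  emit P2@[61:66]
pos 67 'b': at 4 ·f
pos 68 'b': at 4 ·f
pos 69 'a': at 5
pos 70 'e': at 6  emit P3@[70:70]
pos 71 'd': at 7
pos 72 'd': at 8  emit P1@[71:72]
pos 73 'c': at 9  emit P2@[68:73]
pos 74 'e': at 10 ·f  emit P3@[74:74]
pos 75 'e': at 10 ·f  emit P3@[75:75]

Result: [[2,0],[2,3],[5,3],[7,1],[8,2],[11,1],[12,1],[13,1],[14,1],[18,0],[18,3],[20,0],[20,3],[24,0],[24,3],[26,3],[30,1],[35,3],[37,1],[38,2],[41,1],[42,1],[43,1],[48,3],[50,1],[51,2],[53,0],[53,3],[57,3],[59,1],[60,2],[63,3],[65,1],[66,2],[70,3],[72,1],[73,2],[74,3],[75,3]]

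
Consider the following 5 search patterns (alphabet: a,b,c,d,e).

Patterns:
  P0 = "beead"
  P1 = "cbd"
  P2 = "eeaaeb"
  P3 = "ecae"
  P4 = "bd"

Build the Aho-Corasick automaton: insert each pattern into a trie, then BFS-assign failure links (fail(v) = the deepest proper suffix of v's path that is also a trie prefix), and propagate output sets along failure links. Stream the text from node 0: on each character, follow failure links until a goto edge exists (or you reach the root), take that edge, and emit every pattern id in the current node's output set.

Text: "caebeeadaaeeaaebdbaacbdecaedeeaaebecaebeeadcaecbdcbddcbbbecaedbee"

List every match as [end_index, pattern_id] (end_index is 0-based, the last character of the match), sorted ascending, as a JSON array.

Construct AC machine:
Trie nodes:
  n0 'ε': b→1 c→6 e→9
  n1 'b': d→18 e→2
  n2 'be': e→3
  n3 'bee': a→4
  n4 'beea': d→5
  n5 'beead': ·  ←P0
  n6 'c': b→7
  n7 'cb': d→8
  n8 'cbd': ·  ←P1
  n9 'e': c→15 e→10
  n10 'ee': a→11
  n11 'eea': a→12
  n12 'eeaa': e→13
  n13 'eeaae': b→14
  n14 'eeaaeb': ·  ←P2
  n15 'ec': a→16
  n16 'eca': e→17
  n17 'ecae': ·  ←P3
  n18 'bd': ·  ←P4

Failure links (BFS by depth):
  n1('b'): parent n0 fail=0; on 'b' 0 → fail=0;  out ∅∪∅=∅
  n6('c'): parent n0 fail=0; on 'c' 0 → fail=0;  out ∅∪∅=∅
  n9('e'): parent n0 fail=0; on 'e' 0 → fail=0;  out ∅∪∅=∅
  n2('be'): parent n1 fail=0; on 'e' 0 → fail=9;  out ∅∪∅=∅
  n7('cb'): parent n6 fail=0; on 'b' 0 → fail=1;  out ∅∪∅=∅
  n10('ee'): parent n9 fail=0; on 'e' 0 → fail=9;  out ∅∪∅=∅
  n15('ec'): parent n9 fail=0; on 'c' 0 → fail=6;  out ∅∪∅=∅
  n18('bd'): parent n1 fail=0; on 'd' 0 → fail=0;  out {4}∪∅={4}
  n3('bee'): parent n2 fail=9; on 'e' 9 → fail=10;  out ∅∪∅=∅
  n8('cbd'): parent n7 fail=1; on 'd' 1 → fail=18;  out {1}∪{4}={1,4}
  n11('eea'): parent n10 fail=9; on 'a' 9→0 → fail=0;  out ∅∪∅=∅
  n16('eca'): parent n15 fail=6; on 'a' 6→0 → fail=0;  out ∅∪∅=∅
  n4('beea'): parent n3 fail=10; on 'a' 10 → fail=11;  out ∅∪∅=∅
  n12('eeaa'): parent n11 fail=0; on 'a' 0 → fail=0;  out ∅∪∅=∅
  n17('ecae'): parent n16 fail=0; on 'e' 0 → fail=9;  out {3}∪∅={3}
  n5('beead'): parent n4 fail=11; on 'd' 11→0 → fail=0;  out {0}∪∅={0}
  n13('eeaae'): parent n12 fail=0; on 'e' 0 → fail=9;  out ∅∪∅=∅
  n14('eeaaeb'): parent n13 fail=9; on 'b' 9→0 → fail=1;  out {2}∪∅={2}

Text stream:
[0] read 'c'  n0⇒n6
[1] read 'a'  n6⇒n0 (fail-walked)
[2] read 'e'  n0⇒n9
[3] read 'b'  n9⇒n1 (fail-walked)
[4] read 'e'  n1⇒n2
[5] read 'e'  n2⇒n3
[6] read 'a'  n3⇒n4
[7] read 'd'  n4⇒n5  emit P0@[3:7]
[8] read 'a'  n5⇒n0 (fail-walked)
[9] read 'a'  n0⇒n0
[10] read 'e'  n0⇒n9
[11] read 'e'  n9⇒n10
[12] read 'a'  n10⇒n11
[13] read 'a'  n11⇒n12
[14] read 'e'  n12⇒n13
[15] read 'b'  n13⇒n14  emit P2@[10:15]
[16] read 'd'  n14⇒n18 (fail-walked)  emit P4@[15:16]
[17] read 'b'  n18⇒n1 (fail-walked)
[18] read 'a'  n1⇒n0 (fail-walked)
[19] read 'a'  n0⇒n0
[20] read 'c'  n0⇒n6
[21] read 'b'  n6⇒n7
[22] read 'd'  n7⇒n8  emit P1@[20:22],P4@[21:22]
[23] read 'e'  n8⇒n9 (fail-walked)
[24] read 'c'  n9⇒n15
[25] read 'a'  n15⇒n16
[26] read 'e'  n16⇒n17  emit P3@[23:26]
[27] read 'd'  n17⇒n0 (fail-walked)
[28] read 'e'  n0⇒n9
[29] read 'e'  n9⇒n10
[30] read 'a'  n10⇒n11
[31] read 'a'  n11⇒n12
[32] read 'e'  n12⇒n13
[33] read 'b'  n13⇒n14  emit P2@[28:33]
[34] read 'e'  n14⇒n2 (fail-walked)
[35] read 'c'  n2⇒n15 (fail-walked)
[36] read 'a'  n15⇒n16
[37] read 'e'  n16⇒n17  emit P3@[34:37]
[38] read 'b'  n17⇒n1 (fail-walked)
[39] read 'e'  n1⇒n2
[40] read 'e'  n2⇒n3
[41] read 'a'  n3⇒n4
[42] read 'd'  n4⇒n5  emit P0@[38:42]
[43] read 'c'  n5⇒n6 (fail-walked)
[44] read 'a'  n6⇒n0 (fail-walked)
[45] read 'e'  n0⇒n9
[46] read 'c'  n9⇒n15
[47] read 'b'  n15⇒n7 (fail-walked)
[48] read 'd'  n7⇒n8  emit P1@[46:48],P4@[47:48]
[49] read 'c'  n8⇒n6 (fail-walked)
[50] read 'b'  n6⇒n7
[51] read 'd'  n7⇒n8  emit P1@[49:51],P4@[50:51]
[52] read 'd'  n8⇒n0 (fail-walked)
[53] read 'c'  n0⇒n6
[54] read 'b'  n6⇒n7
[55] read 'b'  n7⇒n1 (fail-walked)
[56] read 'b'  n1⇒n1 (fail-walked)
[57] read 'e'  n1⇒n2
[58] read 'c'  n2⇒n15 (fail-walked)
[59] read 'a'  n15⇒n16
[60] read 'e'  n16⇒n17  emit P3@[57:60]
[61] read 'd'  n17⇒n0 (fail-walked)
[62] read 'b'  n0⇒n1
[63] read 'e'  n1⇒n2
[64] read 'e'  n2⇒n3

Result: [[7,0],[15,2],[16,4],[22,1],[22,4],[26,3],[33,2],[37,3],[42,0],[48,1],[48,4],[51,1],[51,4],[60,3]]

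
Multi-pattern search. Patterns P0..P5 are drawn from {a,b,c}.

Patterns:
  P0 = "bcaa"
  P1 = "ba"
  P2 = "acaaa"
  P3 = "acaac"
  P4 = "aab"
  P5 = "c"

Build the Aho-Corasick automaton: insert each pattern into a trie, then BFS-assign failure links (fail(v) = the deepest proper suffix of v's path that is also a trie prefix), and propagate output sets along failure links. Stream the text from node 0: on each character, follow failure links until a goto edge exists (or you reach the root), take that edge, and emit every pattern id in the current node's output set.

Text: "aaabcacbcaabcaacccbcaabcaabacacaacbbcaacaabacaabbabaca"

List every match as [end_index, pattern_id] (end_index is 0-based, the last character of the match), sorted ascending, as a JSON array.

Build:
Trie (insert patterns):
  n0 'ε': a→6 b→1 c→14
  n1 'b': a→5 c→2
  n2 'bc': a→3
  n3 'bca': a→4
  n4 'bcaa': ·  [P0 ends]
  n5 'ba': ·  [P1 ends]
  n6 'a': a→12 c→7
  n7 'ac': a→8
  n8 'aca': a→9
  n9 'acaa': a→10 c→11
  n10 'acaaa': ·  [P2 ends]
  n11 'acaac': ·  [P3 ends]
  n12 'aa': b→13
  n13 'aab': ·  [P4 ends]
  n14 'c': ·  [P5 ends]

BFS fail/out derivation:
  fail(1) 'b': from fail(0)=0 chase 'b': 0 ⇒ 0;  out=∅∪out(0)=∅
  fail(6) 'a': from fail(0)=0 chase 'a': 0 ⇒ 0;  out=∅∪out(0)=∅
  fail(14) 'c': from fail(0)=0 chase 'c': 0 ⇒ 0;  out={5}∪out(0)={5}
  fail(2) 'bc': from fail(1)=0 chase 'c': 0 ⇒ 14;  out=∅∪out(14)={5}
  fail(5) 'ba': from fail(1)=0 chase 'a': 0 ⇒ 6;  out={1}∪out(6)={1}
  fail(7) 'ac': from fail(6)=0 chase 'c': 0 ⇒ 14;  out=∅∪out(14)={5}
  fail(12) 'aa': from fail(6)=0 chase 'a': 0 ⇒ 6;  out=∅∪out(6)=∅
  fail(3) 'bca': from fail(2)=14 chase 'a': 14→0 ⇒ 6;  out=∅∪out(6)=∅
  fail(8) 'aca': from fail(7)=14 chase 'a': 14→0 ⇒ 6;  out=∅∪out(6)=∅
  fail(13) 'aab': from fail(12)=6 chase 'b': 6→0 ⇒ 1;  out={4}∪out(1)={4}
  fail(4) 'bcaa': from fail(3)=6 chase 'a': 6 ⇒ 12;  out={0}∪out(12)={0}
  fail(9) 'acaa': from fail(8)=6 chase 'a': 6 ⇒ 12;  out=∅∪out(12)=∅
  fail(10) 'acaaa': from fail(9)=12 chase 'a': 12→6 ⇒ 12;  out={2}∪out(12)={2}
  fail(11) 'acaac': from fail(9)=12 chase 'c': 12→6 ⇒ 7;  out={3}∪out(7)={3,5}

Scan:
pos 0 'a': at 6
pos 1 'a': at 12
pos 2 'a': at 12 ·f
pos 3 'b': at 13  ** P4@[1:3]
pos 4 'c': at 2 ·f  ** P5@[4:4]
pos 5 'a': at 3
pos 6 'c': at 7 ·f  ** P5@[6:6]
pos 7 'b': at 1 ·f
pos 8 'c': at 2  ** P5@[8:8]
pos 9 'a': at 3
pos 10 'a': at 4  ** P0@[7:10]
pos 11 'b': at 13 ·f  ** P4@[9:11]
pos 12 'c': at 2 ·f  ** P5@[12:12]
pos 13 'a': at 3
pos 14 'a': at 4  ** P0@[11:14]
pos 15 'c': at 7 ·f  ** P5@[15:15]
pos 16 'c': at 14 ·f  ** P5@[16:16]
pos 17 'c': at 14 ·f  ** P5@[17:17]
pos 18 'b': at 1 ·f
pos 19 'c': at 2  ** P5@[19:19]
pos 20 'a': at 3
pos 21 'a': at 4  ** P0@[18:21]
pos 22 'b': at 13 ·f  ** P4@[20:22]
pos 23 'c': at 2 ·f  ** P5@[23:23]
pos 24 'a': at 3
pos 25 'a': at 4  ** P0@[22:25]
pos 26 'b': at 13 ·f  ** P4@[24:26]
pos 27 'a': at 5 ·f  ** P1@[26:27]
pos 28 'c': at 7 ·f  ** P5@[28:28]
pos 29 'a': at 8
pos 30 'c': at 7 ·f  ** P5@[30:30]
pos 31 'a': at 8
pos 32 'a': at 9
pos 33 'c': at 11  ** P3@[29:33],P5@[33:33]
pos 34 'b': at 1 ·f
pos 35 'b': at 1 ·f
pos 36 'c': at 2  ** P5@[36:36]
pos 37 'a': at 3
pos 38 'a': at 4  ** P0@[35:38]
pos 39 'c': at 7 ·f  ** P5@[39:39]
pos 40 'a': at 8
pos 41 'a': at 9
pos 42 'b': at 13 ·f  ** P4@[40:42]
pos 43 'a': at 5 ·f  ** P1@[42:43]
pos 44 'c': at 7 ·f  ** P5@[44:44]
pos 45 'a': at 8
pos 46 'a': at 9
pos 47 'b': at 13 ·f  ** P4@[45:47]
pos 48 'b': at 1 ·f
pos 49 'a': at 5  ** P1@[48:49]
pos 50 'b': at 1 ·f
pos 51 'a': at 5  ** P1@[50:51]
pos 52 'c': at 7 ·f  ** P5@[52:52]
pos 53 'a': at 8

Result: [[3,4],[4,5],[6,5],[8,5],[10,0],[11,4],[12,5],[14,0],[15,5],[16,5],[17,5],[19,5],[21,0],[22,4],[23,5],[25,0],[26,4],[27,1],[28,5],[30,5],[33,3],[33,5],[36,5],[38,0],[39,5],[42,4],[43,1],[44,5],[47,4],[49,1],[51,1],[52,5]]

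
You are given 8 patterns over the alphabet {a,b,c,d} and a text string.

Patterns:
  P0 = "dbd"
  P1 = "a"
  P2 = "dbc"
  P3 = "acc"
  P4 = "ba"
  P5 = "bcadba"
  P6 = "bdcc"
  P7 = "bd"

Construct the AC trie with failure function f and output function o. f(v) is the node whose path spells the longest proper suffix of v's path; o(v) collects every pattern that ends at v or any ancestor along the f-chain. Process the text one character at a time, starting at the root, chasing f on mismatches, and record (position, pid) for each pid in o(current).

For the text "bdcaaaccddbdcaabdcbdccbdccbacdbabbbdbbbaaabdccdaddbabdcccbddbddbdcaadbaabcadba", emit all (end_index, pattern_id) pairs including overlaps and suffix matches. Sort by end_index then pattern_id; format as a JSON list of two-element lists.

Construct AC machine:
Trie nodes:
  0='ε' goto a→4 b→8 d→1
  1='d' goto b→2
  2='db' goto c→5 d→3
  3='dbd' goto ·  ←P0
  4='a' goto c→6  ←P1
  5='dbc' goto ·  ←P2
  6='ac' goto c→7
  7='acc' goto ·  ←P3
  8='b' goto a→9 c→10 d→15
  9='ba' goto ·  ←P4
  10='bc' goto a→11
  11='bca' goto d→12
  12='bcad' goto b→13
  13='bcadb' goto a→14
  14='bcadba' goto ·  ←P5
  15='bd' goto c→16  ←P7
  16='bdc' goto c→17
  17='bdcc' goto ·  ←P6

BFS fail/out derivation:
  fail(1) 'd': from fail(0)=0 chase 'd': 0 ⇒ 0;  out=∅∪out(0)=∅
  fail(4) 'a': from fail(0)=0 chase 'a': 0 ⇒ 0;  out={1}∪out(0)={1}
  fail(8) 'b': from fail(0)=0 chase 'b': 0 ⇒ 0;  out=∅∪out(0)=∅
  fail(2) 'db': from fail(1)=0 chase 'b': 0 ⇒ 8;  out=∅∪out(8)=∅
  fail(6) 'ac': from fail(4)=0 chase 'c': 0 ⇒ 0;  out=∅∪out(0)=∅
  fail(9) 'ba': from fail(8)=0 chase 'a': 0 ⇒ 4;  out={4}∪out(4)={1,4}
  fail(10) 'bc': from fail(8)=0 chase 'c': 0 ⇒ 0;  out=∅∪out(0)=∅
  fail(15) 'bd': from fail(8)=0 chase 'd': 0 ⇒ 1;  out={7}∪out(1)={7}
  fail(3) 'dbd': from fail(2)=8 chase 'd': 8 ⇒ 15;  out={0}∪out(15)={0,7}
  fail(5) 'dbc': from fail(2)=8 chase 'c': 8 ⇒ 10;  out={2}∪out(10)={2}
  fail(7) 'acc': from fail(6)=0 chase 'c': 0 ⇒ 0;  out={3}∪out(0)={3}
  fail(11) 'bca': from fail(10)=0 chase 'a': 0 ⇒ 4;  out=∅∪out(4)={1}
  fail(16) 'bdc': from fail(15)=1 chase 'c': 1→0 ⇒ 0;  out=∅∪out(0)=∅
  fail(12) 'bcad': from fail(11)=4 chase 'd': 4→0 ⇒ 1;  out=∅∪out(1)=∅
  fail(17) 'bdcc': from fail(16)=0 chase 'c': 0 ⇒ 0;  out={6}∪out(0)={6}
  fail(13) 'bcadb': from fail(12)=1 chase 'b': 1 ⇒ 2;  out=∅∪out(2)=∅
  fail(14) 'bcadba': from fail(13)=2 chase 'a': 2→8 ⇒ 9;  out={5}∪out(9)={1,4,5}

Scan:
pos 0 'b': at 8
pos 1 'd': at 15  → match P7@[0:1]
pos 2 'c': at 16
pos 3 'a': at 4 ·f  → match P1@[3:3]
pos 4 'a': at 4 ·f  → match P1@[4:4]
pos 5 'a': at 4 ·f  → match P1@[5:5]
pos 6 'c': at 6
pos 7 'c': at 7  → match P3@[5:7]
pos 8 'd': at 1 ·f
pos 9 'd': at 1 ·f
pos 10 'b': at 2
pos 11 'd': at 3  → match P0@[9:11],P7@[10:11]
pos 12 'c': at 16 ·f
pos 13 'a': at 4 ·f  → match P1@[13:13]
pos 14 'a': at 4 ·f  → match P1@[14:14]
pos 15 'b': at 8 ·f
pos 16 'd': at 15  → match P7@[15:16]
pos 17 'c': at 16
pos 18 'b': at 8 ·f
pos 19 'd': at 15  → match P7@[18:19]
pos 20 'c': at 16
pos 21 'c': at 17  → match P6@[18:21]
pos 22 'b': at 8 ·f
pos 23 'd': at 15  → match P7@[22:23]
pos 24 'c': at 16
pos 25 'c': at 17  → match P6@[22:25]
pos 26 'b': at 8 ·f
pos 27 'a': at 9  → match P1@[27:27],P4@[26:27]
pos 28 'c': at 6 ·f
pos 29 'd': at 1 ·f
pos 30 'b': at 2
pos 31 'a': at 9 ·f  → match P1@[31:31],P4@[30:31]
pos 32 'b': at 8 ·f
pos 33 'b': at 8 ·f
pos 34 'b': at 8 ·f
pos 35 'd': at 15  → match P7@[34:35]
pos 36 'b': at 2 ·f
pos 37 'b': at 8 ·f
pos 38 'b': at 8 ·f
pos 39 'a': at 9  → match P1@[39:39],P4@[38:39]
pos 40 'a': at 4 ·f  → match P1@[40:40]
pos 41 'a': at 4 ·f  → match P1@[41:41]
pos 42 'b': at 8 ·f
pos 43 'd': at 15  → match P7@[42:43]
pos 44 'c': at 16
pos 45 'c': at 17  → match P6@[42:45]
pos 46 'd': at 1 ·f
pos 47 'a': at 4 ·f  → match P1@[47:47]
pos 48 'd': at 1 ·f
pos 49 'd': at 1 ·f
pos 50 'b': at 2
pos 51 'a': at 9 ·f  → match P1@[51:51],P4@[50:51]
pos 52 'b': at 8 ·f
pos 53 'd': at 15  → match P7@[52:53]
pos 54 'c': at 16
pos 55 'c': at 17  → match P6@[52:55]
pos 56 'c': at 0 ·f
pos 57 'b': at 8
pos 58 'd': at 15  → match P7@[57:58]
pos 59 'd': at 1 ·f
pos 60 'b': at 2
pos 61 'd': at 3  → match P0@[59:61],P7@[60:61]
pos 62 'd': at 1 ·f
pos 63 'b': at 2
pos 64 'd': at 3  → match P0@[62:64],P7@[63:64]
pos 65 'c': at 16 ·f
pos 66 'a': at 4 ·f  → match P1@[66:66]
pos 67 'a': at 4 ·f  → match P1@[67:67]
pos 68 'd': at 1 ·f
pos 69 'b': at 2
pos 70 'a': at 9 ·f  → match P1@[70:70],P4@[69:70]
pos 71 'a': at 4 ·f  → match P1@[71:71]
pos 72 'b': at 8 ·f
pos 73 'c': at 10
pos 74 'a': at 11  → match P1@[74:74]
pos 75 'd': at 12
pos 76 'b': at 13
pos 77 'a': at 14  → match P1@[77:77],P4@[76:77],P5@[72:77]

Result: [[1,7],[3,1],[4,1],[5,1],[7,3],[11,0],[11,7],[13,1],[14,1],[16,7],[19,7],[21,6],[23,7],[25,6],[27,1],[27,4],[31,1],[31,4],[35,7],[39,1],[39,4],[40,1],[41,1],[43,7],[45,6],[47,1],[51,1],[51,4],[53,7],[55,6],[58,7],[61,0],[61,7],[64,0],[64,7],[66,1],[67,1],[70,1],[70,4],[71,1],[74,1],[77,1],[77,4],[77,5]]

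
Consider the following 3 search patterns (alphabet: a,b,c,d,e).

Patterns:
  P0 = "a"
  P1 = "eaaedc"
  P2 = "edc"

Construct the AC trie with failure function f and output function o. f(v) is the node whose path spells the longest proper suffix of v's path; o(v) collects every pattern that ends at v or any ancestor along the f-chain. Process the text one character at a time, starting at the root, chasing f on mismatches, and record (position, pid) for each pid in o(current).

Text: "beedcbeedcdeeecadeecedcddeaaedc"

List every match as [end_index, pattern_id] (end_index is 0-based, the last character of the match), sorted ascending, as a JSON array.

Construct AC machine:
Trie (insert patterns):
  n0 'ε': a→1 e→2
  n1 'a': ·  ←P0
  n2 'e': a→3 d→8
  n3 'ea': a→4
  n4 'eaa': e→5
  n5 'eaae': d→6
  n6 'eaaed': c→7
  n7 'eaaedc': ·  ←P1
  n8 'ed': c→9
  n9 'edc': ·  ←P2

Failure links (BFS by depth):
  fail(1) 'a': from fail(0)=0 chase 'a': 0 ⇒ 0;  out={0}∪out(0)={0}
  fail(2) 'e': from fail(0)=0 chase 'e': 0 ⇒ 0;  out=∅∪out(0)=∅
  fail(3) 'ea': from fail(2)=0 chase 'a': 0 ⇒ 1;  out=∅∪out(1)={0}
  fail(8) 'ed': from fail(2)=0 chase 'd': 0 ⇒ 0;  out=∅∪out(0)=∅
  fail(4) 'eaa': from fail(3)=1 chase 'a': 1→0 ⇒ 1;  out=∅∪out(1)={0}
  fail(9) 'edc': from fail(8)=0 chase 'c': 0 ⇒ 0;  out={2}∪out(0)={2}
  fail(5) 'eaae': from fail(4)=1 chase 'e': 1→0 ⇒ 2;  out=∅∪out(2)=∅
  fail(6) 'eaaed': from fail(5)=2 chase 'd': 2 ⇒ 8;  out=∅∪out(8)=∅
  fail(7) 'eaaedc': from fail(6)=8 chase 'c': 8 ⇒ 9;  out={1}∪out(9)={1,2}

Text stream:
pos 0 'b': at 0
pos 1 'e': at 2
pos 2 'e': at 2 (via fail)
pos 3 'd': at 8
pos 4 'c': at 9  emit P2@[2:4]
pos 5 'b': at 0 (via fail)
pos 6 'e': at 2
pos 7 'e': at 2 (via fail)
pos 8 'd': at 8
pos 9 'c': at 9  emit P2@[7:9]
pos 10 'd': at 0 (via fail)
pos 11 'e': at 2
pos 12 'e': at 2 (via fail)
pos 13 'e': at 2 (via fail)
pos 14 'c': at 0 (via fail)
pos 15 'a': at 1  emit P0@[15:15]
pos 16 'd': at 0 (via fail)
pos 17 'e': at 2
pos 18 'e': at 2 (via fail)
pos 19 'c': at 0 (via fail)
pos 20 'e': at 2
pos 21 'd': at 8
pos 22 'c': at 9  emit P2@[20:22]
pos 23 'd': at 0 (via fail)
pos 24 'd': at 0
pos 25 'e': at 2
pos 26 'a': at 3  emit P0@[26:26]
pos 27 'a': at 4  emit P0@[27:27]
pos 28 'e': at 5
pos 29 'd': at 6
pos 30 'c': at 7  emit P1@[25:30],P2@[28:30]

Matches: [[4,2],[9,2],[15,0],[22,2],[26,0],[27,0],[30,1],[30,2]]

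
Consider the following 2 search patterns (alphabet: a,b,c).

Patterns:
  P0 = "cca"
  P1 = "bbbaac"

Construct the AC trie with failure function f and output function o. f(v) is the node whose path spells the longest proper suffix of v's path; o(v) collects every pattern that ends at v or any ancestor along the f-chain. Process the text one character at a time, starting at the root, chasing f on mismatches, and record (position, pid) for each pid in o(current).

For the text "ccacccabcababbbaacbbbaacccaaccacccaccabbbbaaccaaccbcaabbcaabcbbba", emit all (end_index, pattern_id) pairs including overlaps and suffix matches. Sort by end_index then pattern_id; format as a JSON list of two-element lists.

Construct AC machine:
Trie (insert patterns):
  0='ε' goto b→4 c→1
  1='c' goto c→2
  2='cc' goto a→3
  3='cca' goto ·  [P0 ends]
  4='b' goto b→5
  5='bb' goto b→6
  6='bbb' goto a→7
  7='bbba' goto a→8
  8='bbbaa' goto c→9
  9='bbbaac' goto ·  [P1 ends]

BFS fail/out derivation:
  fail(1) 'c': from fail(0)=0 chase 'c': 0 ⇒ 0;  out=∅∪out(0)=∅
  fail(4) 'b': from fail(0)=0 chase 'b': 0 ⇒ 0;  out=∅∪out(0)=∅
  fail(2) 'cc': from fail(1)=0 chase 'c': 0 ⇒ 1;  out=∅∪out(1)=∅
  fail(5) 'bb': from fail(4)=0 chase 'b': 0 ⇒ 4;  out=∅∪out(4)=∅
  fail(3) 'cca': from fail(2)=1 chase 'a': 1→0 ⇒ 0;  out={0}∪out(0)={0}
  fail(6) 'bbb': from fail(5)=4 chase 'b': 4 ⇒ 5;  out=∅∪out(5)=∅
  fail(7) 'bbba': from fail(6)=5 chase 'a': 5→4→0 ⇒ 0;  out=∅∪out(0)=∅
  fail(8) 'bbbaa': from fail(7)=0 chase 'a': 0 ⇒ 0;  out=∅∪out(0)=∅
  fail(9) 'bbbaac': from fail(8)=0 chase 'c': 0 ⇒ 1;  out={1}∪out(1)={1}

Scan:
[0] read 'c'  n0⇒n1
[1] read 'c'  n1⇒n2
[2] read 'a'  n2⇒n3  emit P0@[0:2]
[3] read 'c'  n3⇒n1 (fail-walked)
[4] read 'c'  n1⇒n2
[5] read 'c'  n2⇒n2 (fail-walked)
[6] read 'a'  n2⇒n3  emit P0@[4:6]
[7] read 'b'  n3⇒n4 (fail-walked)
[8] read 'c'  n4⇒n1 (fail-walked)
[9] read 'a'  n1⇒n0 (fail-walked)
[10] read 'b'  n0⇒n4
[11] read 'a'  n4⇒n0 (fail-walked)
[12] read 'b'  n0⇒n4
[13] read 'b'  n4⇒n5
[14] read 'b'  n5⇒n6
[15] read 'a'  n6⇒n7
[16] read 'a'  n7⇒n8
[17] read 'c'  n8⇒n9  emit P1@[12:17]
[18] read 'b'  n9⇒n4 (fail-walked)
[19] read 'b'  n4⇒n5
[20] read 'b'  n5⇒n6
[21] read 'a'  n6⇒n7
[22] read 'a'  n7⇒n8
[23] read 'c'  n8⇒n9  emit P1@[18:23]
[24] read 'c'  n9⇒n2 (fail-walked)
[25] read 'c'  n2⇒n2 (fail-walked)
[26] read 'a'  n2⇒n3  emit P0@[24:26]
[27] read 'a'  n3⇒n0 (fail-walked)
[28] read 'c'  n0⇒n1
[29] read 'c'  n1⇒n2
[30] read 'a'  n2⇒n3  emit P0@[28:30]
[31] read 'c'  n3⇒n1 (fail-walked)
[32] read 'c'  n1⇒n2
[33] read 'c'  n2⇒n2 (fail-walked)
[34] read 'a'  n2⇒n3  emit P0@[32:34]
[35] read 'c'  n3⇒n1 (fail-walked)
[36] read 'c'  n1⇒n2
[37] read 'a'  n2⇒n3  emit P0@[35:37]
[38] read 'b'  n3⇒n4 (fail-walked)
[39] read 'b'  n4⇒n5
[40] read 'b'  n5⇒n6
[41] read 'b'  n6⇒n6 (fail-walked)
[42] read 'a'  n6⇒n7
[43] read 'a'  n7⇒n8
[44] read 'c'  n8⇒n9  emit P1@[39:44]
[45] read 'c'  n9⇒n2 (fail-walked)
[46] read 'a'  n2⇒n3  emit P0@[44:46]
[47] read 'a'  n3⇒n0 (fail-walked)
[48] read 'c'  n0⇒n1
[49] read 'c'  n1⇒n2
[50] read 'b'  n2⇒n4 (fail-walked)
[51] read 'c'  n4⇒n1 (fail-walked)
[52] read 'a'  n1⇒n0 (fail-walked)
[53] read 'a'  n0⇒n0
[54] read 'b'  n0⇒n4
[55] read 'b'  n4⇒n5
[56] read 'c'  n5⇒n1 (fail-walked)
[57] read 'a'  n1⇒n0 (fail-walked)
[58] read 'a'  n0⇒n0
[59] read 'b'  n0⇒n4
[60] read 'c'  n4⇒n1 (fail-walked)
[61] read 'b'  n1⇒n4 (fail-walked)
[62] read 'b'  n4⇒n5
[63] read 'b'  n5⇒n6
[64] read 'a'  n6⇒n7

Matches: [[2,0],[6,0],[17,1],[23,1],[26,0],[30,0],[34,0],[37,0],[44,1],[46,0]]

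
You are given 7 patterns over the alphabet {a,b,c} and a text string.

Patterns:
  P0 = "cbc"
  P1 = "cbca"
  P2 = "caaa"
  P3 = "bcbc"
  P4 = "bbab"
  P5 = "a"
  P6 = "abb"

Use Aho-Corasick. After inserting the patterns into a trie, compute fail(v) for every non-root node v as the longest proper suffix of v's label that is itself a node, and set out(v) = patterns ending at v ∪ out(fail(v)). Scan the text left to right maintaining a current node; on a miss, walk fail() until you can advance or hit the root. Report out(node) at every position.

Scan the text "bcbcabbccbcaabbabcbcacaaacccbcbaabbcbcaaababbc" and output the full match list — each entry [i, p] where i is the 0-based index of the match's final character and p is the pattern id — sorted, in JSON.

Build automaton:
Trie (insert patterns):
  n0 'ε': a→15 b→8 c→1
  n1 'c': a→5 b→2
  n2 'cb': c→3
  n3 'cbc': a→4  ←P0
  n4 'cbca': ·  ←P1
  n5 'ca': a→6
  n6 'caa': a→7
  n7 'caaa': ·  ←P2
  n8 'b': b→12 c→9
  n9 'bc': b→10
  n10 'bcb': c→11
  n11 'bcbc': ·  ←P3
  n12 'bb': a→13
  n13 'bba': b→14
  n14 'bbab': ·  ←P4
  n15 'a': b→16  ←P5
  n16 'ab': b→17
  n17 'abb': ·  ←P6

Failure links (BFS by depth):
  fail(1) 'c': from fail(0)=0 chase 'c': 0 ⇒ 0;  out=∅∪out(0)=∅
  fail(8) 'b': from fail(0)=0 chase 'b': 0 ⇒ 0;  out=∅∪out(0)=∅
  fail(15) 'a': from fail(0)=0 chase 'a': 0 ⇒ 0;  out={5}∪out(0)={5}
  fail(2) 'cb': from fail(1)=0 chase 'b': 0 ⇒ 8;  out=∅∪out(8)=∅
  fail(5) 'ca': from fail(1)=0 chase 'a': 0 ⇒ 15;  out=∅∪out(15)={5}
  fail(9) 'bc': from fail(8)=0 chase 'c': 0 ⇒ 1;  out=∅∪out(1)=∅
  fail(12) 'bb': from fail(8)=0 chase 'b': 0 ⇒ 8;  out=∅∪out(8)=∅
  fail(16) 'ab': from fail(15)=0 chase 'b': 0 ⇒ 8;  out=∅∪out(8)=∅
  fail(3) 'cbc': from fail(2)=8 chase 'c': 8 ⇒ 9;  out={0}∪out(9)={0}
  fail(6) 'caa': from fail(5)=15 chase 'a': 15→0 ⇒ 15;  out=∅∪out(15)={5}
  fail(10) 'bcb': from fail(9)=1 chase 'b': 1 ⇒ 2;  out=∅∪out(2)=∅
  fail(13) 'bba': from fail(12)=8 chase 'a': 8→0 ⇒ 15;  out=∅∪out(15)={5}
  fail(17) 'abb': from fail(16)=8 chase 'b': 8 ⇒ 12;  out={6}∪out(12)={6}
  fail(4) 'cbca': from fail(3)=9 chase 'a': 9→1 ⇒ 5;  out={1}∪out(5)={1,5}
  fail(7) 'caaa': from fail(6)=15 chase 'a': 15→0 ⇒ 15;  out={2}∪out(15)={2,5}
  fail(11) 'bcbc': from fail(10)=2 chase 'c': 2 ⇒ 3;  out={3}∪out(3)={0,3}
  fail(14) 'bbab': from fail(13)=15 chase 'b': 15 ⇒ 16;  out={4}∪out(16)={4}

Text stream:
i=0 'b': node 0→8
i=1 'c': node 8→9
i=2 'b': node 9→10
i=3 'c': node 10→11  ** P0@[1:3],P3@[0:3]
i=4 'a': node 11→4 ·f  ** P1@[1:4],P5@[4:4]
i=5 'b': node 4→16 ·f
i=6 'b': node 16→17  ** P6@[4:6]
i=7 'c': node 17→9 ·f
i=8 'c': node 9→1 ·f
i=9 'b': node 1→2
i=10 'c': node 2→3  ** P0@[8:10]
i=11 'a': node 3→4  ** P1@[8:11],P5@[11:11]
i=12 'a': node 4→6 ·f  ** P5@[12:12]
i=13 'b': node 6→16 ·f
i=14 'b': node 16→17  ** P6@[12:14]
i=15 'a': node 17→13 ·f  ** P5@[15:15]
i=16 'b': node 13→14  ** P4@[13:16]
i=17 'c': node 14→9 ·f
i=18 'b': node 9→10
i=19 'c': node 10→11  ** P0@[17:19],P3@[16:19]
i=20 'a': node 11→4 ·f  ** P1@[17:20],P5@[20:20]
i=21 'c': node 4→1 ·f
i=22 'a': node 1→5  ** P5@[22:22]
i=23 'a': node 5→6  ** P5@[23:23]
i=24 'a': node 6→7  ** P2@[21:24],P5@[24:24]
i=25 'c': node 7→1 ·f
i=26 'c': node 1→1 ·f
i=27 'c': node 1→1 ·f
i=28 'b': node 1→2
i=29 'c': node 2→3  ** P0@[27:29]
i=30 'b': node 3→10 ·f
i=31 'a': node 10→15 ·f  ** P5@[31:31]
i=32 'a': node 15→15 ·f  ** P5@[32:32]
i=33 'b': node 15→16
i=34 'b': node 16→17  ** P6@[32:34]
i=35 'c': node 17→9 ·f
i=36 'b': node 9→10
i=37 'c': node 10→11  ** P0@[35:37],P3@[34:37]
i=38 'a': node 11→4 ·f  ** P1@[35:38],P5@[38:38]
i=39 'a': node 4→6 ·f  ** P5@[39:39]
i=40 'a': node 6→7  ** P2@[37:40],P5@[40:40]
i=41 'b': node 7→16 ·f
i=42 'a': node 16→15 ·f  ** P5@[42:42]
i=43 'b': node 15→16
i=44 'b': node 16→17  ** P6@[42:44]
i=45 'c': node 17→9 ·f

All matches (sorted): [[3,0],[3,3],[4,1],[4,5],[6,6],[10,0],[11,1],[11,5],[12,5],[14,6],[15,5],[16,4],[19,0],[19,3],[20,1],[20,5],[22,5],[23,5],[24,2],[24,5],[29,0],[31,5],[32,5],[34,6],[37,0],[37,3],[38,1],[38,5],[39,5],[40,2],[40,5],[42,5],[44,6]]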